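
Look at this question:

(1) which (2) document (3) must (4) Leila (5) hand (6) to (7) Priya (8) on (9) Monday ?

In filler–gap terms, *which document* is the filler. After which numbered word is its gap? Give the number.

Before movement: Leila must hand which document to Priya on Monday.
'which document' functions as the direct object of 'hand'. It moves to the left edge, and the trace sits right after 'hand':
Which document must Leila hand ___ to Priya on Monday?
'hand' is word 5.

5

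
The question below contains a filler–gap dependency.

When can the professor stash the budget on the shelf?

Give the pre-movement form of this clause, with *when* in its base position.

'when' functions as the temporal adjunct. It moves to the left edge, and the trace sits right after 'shelf':
When can the professor stash the budget on the shelf ___?

The professor can stash the budget on the shelf when.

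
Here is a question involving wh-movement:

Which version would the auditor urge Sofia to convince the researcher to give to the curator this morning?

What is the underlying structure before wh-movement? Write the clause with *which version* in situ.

The auditor would urge Sofia to convince the researcher to give which version to the curator this morning.

'which version' is the direct object of 'give'. It moves to the left edge, and the trace sits right after 'give':
Which version would the auditor urge Sofia to convince the researcher to give ___ to the curator this morning?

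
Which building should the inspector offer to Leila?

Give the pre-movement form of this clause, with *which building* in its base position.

'which building' is the direct object of 'offer'. Wh-movement fronts it, leaving a gap right after 'offer':
Which building should the inspector offer ___ to Leila?

The inspector should offer which building to Leila.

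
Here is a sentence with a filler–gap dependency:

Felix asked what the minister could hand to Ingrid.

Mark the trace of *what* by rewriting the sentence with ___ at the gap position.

Felix asked what the minister could hand ___ to Ingrid.

Underlying clause: The minister could hand what to Ingrid.
The filler 'what' is interpreted as the direct object of 'hand'. The gap is right after 'hand'.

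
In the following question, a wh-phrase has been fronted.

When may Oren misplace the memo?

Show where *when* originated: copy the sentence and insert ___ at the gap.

Pre-movement form: Oren may misplace the memo when.
'when' functions as the temporal adjunct. The gap is right after 'memo'.

When may Oren misplace the memo ___?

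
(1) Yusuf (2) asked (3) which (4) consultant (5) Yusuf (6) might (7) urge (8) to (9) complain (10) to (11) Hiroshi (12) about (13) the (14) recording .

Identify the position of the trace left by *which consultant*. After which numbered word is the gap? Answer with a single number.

In situ: Yusuf might urge which consultant to complain to Hiroshi about the recording.
The filler 'which consultant' is interpreted as the direct object of 'urge'. It moves to the left edge, and the trace sits right after 'urge':
Yusuf asked which consultant Yusuf might urge ___ to complain to Hiroshi about the recording.
'urge' is word 7.

7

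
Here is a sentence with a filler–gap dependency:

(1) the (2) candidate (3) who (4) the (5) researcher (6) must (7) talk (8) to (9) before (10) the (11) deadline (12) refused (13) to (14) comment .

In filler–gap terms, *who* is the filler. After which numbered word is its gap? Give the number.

The filler 'who' is interpreted as the object of the preposition 'to'. It moves to the left edge, and the trace sits right after 'to':
The candidate who the researcher must talk to ___ before the deadline refused to comment.
'to' is word 8.

8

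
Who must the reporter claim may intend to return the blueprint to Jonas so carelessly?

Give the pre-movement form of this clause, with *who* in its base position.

The reporter must claim who may intend to return the blueprint to Jonas so carelessly.

'who' is the subject of the clause embedded under 'claim'. Fronting leaves a gap immediately after 'claim':
Who must the reporter claim ___ may intend to return the blueprint to Jonas so carelessly?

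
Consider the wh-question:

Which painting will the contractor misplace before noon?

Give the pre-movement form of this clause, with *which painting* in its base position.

The contractor will misplace which painting before noon.

'which painting' functions as the direct object of 'misplace'. It moves to the left edge, and the trace sits right after 'misplace':
Which painting will the contractor misplace ___ before noon?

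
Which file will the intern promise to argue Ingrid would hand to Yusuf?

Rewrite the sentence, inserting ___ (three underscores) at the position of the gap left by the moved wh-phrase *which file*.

In situ: The intern will promise to argue Ingrid would hand which file to Yusuf.
The filler 'which file' is interpreted as the direct object of 'hand'. The gap is right after 'hand'.

Which file will the intern promise to argue Ingrid would hand ___ to Yusuf?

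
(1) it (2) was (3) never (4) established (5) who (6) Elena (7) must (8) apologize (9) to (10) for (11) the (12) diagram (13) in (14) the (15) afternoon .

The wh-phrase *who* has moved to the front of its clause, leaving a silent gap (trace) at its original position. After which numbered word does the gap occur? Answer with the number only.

In situ: Elena must apologize to who for the diagram in the afternoon.
'who' functions as the object of the preposition 'to'. It moves to the left edge, and the trace sits right after 'to':
It was never established who Elena must apologize to ___ for the diagram in the afternoon.
'to' is word 9.

9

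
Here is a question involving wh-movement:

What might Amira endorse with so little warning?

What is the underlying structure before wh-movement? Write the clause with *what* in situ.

'what' is the direct object of 'endorse'. Wh-movement fronts it, leaving a gap right after 'endorse':
What might Amira endorse ___ with so little warning?

Amira might endorse what with so little warning.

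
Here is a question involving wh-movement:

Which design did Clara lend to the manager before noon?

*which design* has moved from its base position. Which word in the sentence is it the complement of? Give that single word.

lend

Pre-movement form: Clara did lend which design to the manager before noon.
The filler 'which design' is interpreted as the direct object of 'lend'. Fronting leaves a gap immediately after 'lend':
Which design did Clara lend ___ to the manager before noon?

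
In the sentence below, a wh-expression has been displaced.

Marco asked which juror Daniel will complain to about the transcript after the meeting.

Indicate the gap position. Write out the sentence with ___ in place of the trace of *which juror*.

Marco asked which juror Daniel will complain to ___ about the transcript after the meeting.

Pre-movement form: Daniel will complain to which juror about the transcript after the meeting.
'which juror' functions as the object of the preposition 'to'. The gap is right after 'to'.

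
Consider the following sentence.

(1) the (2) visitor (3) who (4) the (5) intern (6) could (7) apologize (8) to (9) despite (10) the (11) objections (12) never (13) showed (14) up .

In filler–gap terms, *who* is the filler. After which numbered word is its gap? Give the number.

8

'who' is the object of the preposition 'to'. Fronting leaves a gap immediately after 'to':
The visitor who the intern could apologize to ___ despite the objections never showed up.
'to' is word 8.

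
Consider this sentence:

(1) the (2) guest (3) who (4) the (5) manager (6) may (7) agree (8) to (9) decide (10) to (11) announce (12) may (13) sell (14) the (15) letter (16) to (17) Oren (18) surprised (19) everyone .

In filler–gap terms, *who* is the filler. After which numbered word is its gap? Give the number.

11

'who' is the subject of the clause embedded under 'announce'. Wh-movement fronts it, leaving a gap right after 'announce':
The guest who the manager may agree to decide to announce ___ may sell the letter to Oren surprised everyone.
'announce' is word 11.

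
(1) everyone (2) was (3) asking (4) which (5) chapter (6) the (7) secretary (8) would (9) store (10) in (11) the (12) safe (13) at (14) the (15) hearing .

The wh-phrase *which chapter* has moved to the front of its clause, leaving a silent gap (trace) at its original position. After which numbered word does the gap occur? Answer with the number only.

9

Pre-movement form: The secretary would store which chapter in the safe at the hearing.
The filler 'which chapter' is interpreted as the direct object of 'store'. Wh-movement fronts it, leaving a gap right after 'store':
Everyone was asking which chapter the secretary would store ___ in the safe at the hearing.
'store' is word 9.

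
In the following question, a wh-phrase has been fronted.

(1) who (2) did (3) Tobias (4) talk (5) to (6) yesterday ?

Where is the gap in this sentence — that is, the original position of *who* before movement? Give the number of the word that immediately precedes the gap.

In situ: Tobias did talk to who yesterday.
'who' is the object of the preposition 'to'. Fronting leaves a gap immediately after 'to':
Who did Tobias talk to ___ yesterday?
'to' is word 5.

5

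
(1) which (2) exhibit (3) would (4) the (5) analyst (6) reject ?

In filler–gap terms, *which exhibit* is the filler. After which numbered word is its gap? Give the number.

Pre-movement form: The analyst would reject which exhibit.
'which exhibit' functions as the direct object of 'reject'. Fronting leaves a gap immediately after 'reject':
Which exhibit would the analyst reject ___?
'reject' is word 6.

6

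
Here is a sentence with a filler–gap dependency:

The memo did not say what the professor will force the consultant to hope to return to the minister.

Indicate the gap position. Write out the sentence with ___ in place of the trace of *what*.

Pre-movement form: The professor will force the consultant to hope to return what to the minister.
'what' is the direct object of 'return'. The gap is right after 'return'.

The memo did not say what the professor will force the consultant to hope to return ___ to the minister.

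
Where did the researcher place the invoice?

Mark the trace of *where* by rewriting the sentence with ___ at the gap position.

Where did the researcher place the invoice ___?

Pre-movement form: The researcher did place the invoice where.
'where' functions as the locative complement of 'place'. The gap is right after 'invoice'.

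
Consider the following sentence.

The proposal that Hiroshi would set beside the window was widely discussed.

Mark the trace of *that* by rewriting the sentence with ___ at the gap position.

'that' is the direct object of 'set'. The gap is right after 'set'.

The proposal that Hiroshi would set ___ beside the window was widely discussed.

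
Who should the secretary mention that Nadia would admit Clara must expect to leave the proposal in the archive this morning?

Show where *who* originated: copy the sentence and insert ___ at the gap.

Who should the secretary mention that Nadia would admit Clara must expect ___ to leave the proposal in the archive this morning?

Pre-movement form: The secretary should mention that Nadia would admit Clara must expect who to leave the proposal in the archive this morning.
The filler 'who' is interpreted as the direct object of 'expect'. The gap is right after 'expect'.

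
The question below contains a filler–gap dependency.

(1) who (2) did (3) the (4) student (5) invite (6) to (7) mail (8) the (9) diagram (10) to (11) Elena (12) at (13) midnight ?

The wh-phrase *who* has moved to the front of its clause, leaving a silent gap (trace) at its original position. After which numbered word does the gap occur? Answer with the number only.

Underlying clause: The student did invite who to mail the diagram to Elena at midnight.
The filler 'who' is interpreted as the direct object of 'invite'. Fronting leaves a gap immediately after 'invite':
Who did the student invite ___ to mail the diagram to Elena at midnight?
'invite' is word 5.

5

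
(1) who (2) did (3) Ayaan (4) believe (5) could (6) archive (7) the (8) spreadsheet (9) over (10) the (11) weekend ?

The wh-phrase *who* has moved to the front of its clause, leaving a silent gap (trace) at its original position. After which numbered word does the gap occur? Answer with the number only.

Pre-movement form: Ayaan did believe who could archive the spreadsheet over the weekend.
'who' is the subject of the clause embedded under 'believe'. It moves to the left edge, and the trace sits right after 'believe':
Who did Ayaan believe ___ could archive the spreadsheet over the weekend?
'believe' is word 4.

4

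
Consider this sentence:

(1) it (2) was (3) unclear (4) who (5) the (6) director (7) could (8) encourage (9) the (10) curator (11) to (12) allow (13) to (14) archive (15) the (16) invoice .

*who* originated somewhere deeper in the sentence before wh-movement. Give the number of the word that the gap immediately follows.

12

Before movement: The director could encourage the curator to allow who to archive the invoice.
'who' functions as the direct object of 'allow'. Fronting leaves a gap immediately after 'allow':
It was unclear who the director could encourage the curator to allow ___ to archive the invoice.
'allow' is word 12.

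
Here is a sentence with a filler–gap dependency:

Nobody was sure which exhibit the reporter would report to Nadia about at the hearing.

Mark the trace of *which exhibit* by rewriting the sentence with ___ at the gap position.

In situ: The reporter would report to Nadia about which exhibit at the hearing.
'which exhibit' is the object of the preposition 'about'. The gap is right after 'about'.

Nobody was sure which exhibit the reporter would report to Nadia about ___ at the hearing.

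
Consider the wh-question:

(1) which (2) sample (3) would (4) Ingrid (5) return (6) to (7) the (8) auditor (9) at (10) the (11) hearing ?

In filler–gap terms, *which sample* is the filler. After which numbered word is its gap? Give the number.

Underlying clause: Ingrid would return which sample to the auditor at the hearing.
'which sample' is the direct object of 'return'. Fronting leaves a gap immediately after 'return':
Which sample would Ingrid return ___ to the auditor at the hearing?
'return' is word 5.

5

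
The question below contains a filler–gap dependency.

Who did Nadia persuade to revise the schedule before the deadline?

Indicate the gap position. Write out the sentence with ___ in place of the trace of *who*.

Who did Nadia persuade ___ to revise the schedule before the deadline?

In situ: Nadia did persuade who to revise the schedule before the deadline.
'who' functions as the direct object of 'persuade'. The gap is right after 'persuade'.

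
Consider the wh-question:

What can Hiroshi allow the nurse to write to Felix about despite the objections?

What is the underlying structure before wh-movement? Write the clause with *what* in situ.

Hiroshi can allow the nurse to write to Felix about what despite the objections.

The filler 'what' is interpreted as the object of the preposition 'about'. It moves to the left edge, and the trace sits right after 'about':
What can Hiroshi allow the nurse to write to Felix about ___ despite the objections?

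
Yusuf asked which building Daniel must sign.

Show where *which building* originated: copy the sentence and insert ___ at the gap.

Yusuf asked which building Daniel must sign ___.

Before movement: Daniel must sign which building.
'which building' functions as the direct object of 'sign'. The gap is right after 'sign'.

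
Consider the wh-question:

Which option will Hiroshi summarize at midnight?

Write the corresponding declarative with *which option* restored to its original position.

Hiroshi will summarize which option at midnight.

'which option' functions as the direct object of 'summarize'. Fronting leaves a gap immediately after 'summarize':
Which option will Hiroshi summarize ___ at midnight?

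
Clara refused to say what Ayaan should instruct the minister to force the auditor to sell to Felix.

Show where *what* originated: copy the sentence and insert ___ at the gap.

Before movement: Ayaan should instruct the minister to force the auditor to sell what to Felix.
The filler 'what' is interpreted as the direct object of 'sell'. The gap is right after 'sell'.

Clara refused to say what Ayaan should instruct the minister to force the auditor to sell ___ to Felix.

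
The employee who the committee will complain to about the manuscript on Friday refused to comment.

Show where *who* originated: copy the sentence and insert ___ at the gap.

The employee who the committee will complain to ___ about the manuscript on Friday refused to comment.

The filler 'who' is interpreted as the object of the preposition 'to'. The gap is right after 'to'.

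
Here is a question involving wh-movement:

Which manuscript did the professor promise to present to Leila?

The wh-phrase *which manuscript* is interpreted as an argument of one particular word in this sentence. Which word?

In situ: The professor did promise to present which manuscript to Leila.
The filler 'which manuscript' is interpreted as the direct object of 'present'. Wh-movement fronts it, leaving a gap right after 'present':
Which manuscript did the professor promise to present ___ to Leila?

present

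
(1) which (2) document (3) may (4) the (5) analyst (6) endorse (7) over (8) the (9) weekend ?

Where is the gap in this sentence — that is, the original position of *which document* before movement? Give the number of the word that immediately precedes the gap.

6

Before movement: The analyst may endorse which document over the weekend.
'which document' functions as the direct object of 'endorse'. It moves to the left edge, and the trace sits right after 'endorse':
Which document may the analyst endorse ___ over the weekend?
'endorse' is word 6.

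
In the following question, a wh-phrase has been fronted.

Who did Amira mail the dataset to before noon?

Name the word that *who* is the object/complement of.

to

Pre-movement form: Amira did mail the dataset to who before noon.
'who' functions as the object of the preposition 'to' (recipient of 'mail'). Wh-movement fronts it, leaving a gap right after 'to':
Who did Amira mail the dataset to ___ before noon?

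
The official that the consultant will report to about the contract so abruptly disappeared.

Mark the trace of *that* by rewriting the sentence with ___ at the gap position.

The filler 'that' is interpreted as the object of the preposition 'to'. The gap is right after 'to'.

The official that the consultant will report to ___ about the contract so abruptly disappeared.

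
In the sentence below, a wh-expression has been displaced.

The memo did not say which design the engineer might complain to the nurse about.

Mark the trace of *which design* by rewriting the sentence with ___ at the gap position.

The memo did not say which design the engineer might complain to the nurse about ___.

In situ: The engineer might complain to the nurse about which design.
'which design' functions as the object of the preposition 'about'. The gap is right after 'about'.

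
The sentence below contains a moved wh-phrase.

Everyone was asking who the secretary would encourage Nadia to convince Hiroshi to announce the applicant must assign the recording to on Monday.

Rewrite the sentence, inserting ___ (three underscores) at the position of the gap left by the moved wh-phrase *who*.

Everyone was asking who the secretary would encourage Nadia to convince Hiroshi to announce the applicant must assign the recording to ___ on Monday.

Before movement: The secretary would encourage Nadia to convince Hiroshi to announce the applicant must assign the recording to who on Monday.
'who' functions as the object of the preposition 'to' (recipient of 'assign'). The gap is right after 'to'.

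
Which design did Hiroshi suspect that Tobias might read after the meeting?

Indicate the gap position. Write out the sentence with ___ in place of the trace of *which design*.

Which design did Hiroshi suspect that Tobias might read ___ after the meeting?

Underlying clause: Hiroshi did suspect that Tobias might read which design after the meeting.
'which design' is the direct object of 'read'. The gap is right after 'read'.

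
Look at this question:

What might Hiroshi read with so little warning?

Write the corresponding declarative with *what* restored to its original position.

'what' is the direct object of 'read'. Wh-movement fronts it, leaving a gap right after 'read':
What might Hiroshi read ___ with so little warning?

Hiroshi might read what with so little warning.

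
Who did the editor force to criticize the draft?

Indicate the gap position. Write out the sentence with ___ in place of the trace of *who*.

Who did the editor force ___ to criticize the draft?

Underlying clause: The editor did force who to criticize the draft.
The filler 'who' is interpreted as the direct object of 'force'. The gap is right after 'force'.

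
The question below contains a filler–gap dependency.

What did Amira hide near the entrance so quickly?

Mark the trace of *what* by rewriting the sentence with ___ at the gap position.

What did Amira hide ___ near the entrance so quickly?

Pre-movement form: Amira did hide what near the entrance so quickly.
'what' is the direct object of 'hide'. The gap is right after 'hide'.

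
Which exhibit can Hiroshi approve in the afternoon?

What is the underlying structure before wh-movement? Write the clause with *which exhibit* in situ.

Hiroshi can approve which exhibit in the afternoon.

'which exhibit' functions as the direct object of 'approve'. Wh-movement fronts it, leaving a gap right after 'approve':
Which exhibit can Hiroshi approve ___ in the afternoon?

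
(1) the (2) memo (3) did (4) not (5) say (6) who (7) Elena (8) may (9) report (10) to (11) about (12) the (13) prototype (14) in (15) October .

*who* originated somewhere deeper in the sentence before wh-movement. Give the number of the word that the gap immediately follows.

10

Before movement: Elena may report to who about the prototype in October.
'who' functions as the object of the preposition 'to'. Wh-movement fronts it, leaving a gap right after 'to':
The memo did not say who Elena may report to ___ about the prototype in October.
'to' is word 10.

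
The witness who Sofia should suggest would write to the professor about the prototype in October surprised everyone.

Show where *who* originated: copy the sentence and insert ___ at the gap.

'who' is the subject of the clause embedded under 'suggest'. The gap is right after 'suggest'.

The witness who Sofia should suggest ___ would write to the professor about the prototype in October surprised everyone.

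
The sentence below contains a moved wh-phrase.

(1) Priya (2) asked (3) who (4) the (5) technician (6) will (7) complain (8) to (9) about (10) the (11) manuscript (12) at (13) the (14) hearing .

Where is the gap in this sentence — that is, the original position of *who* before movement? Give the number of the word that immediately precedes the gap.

8

In situ: The technician will complain to who about the manuscript at the hearing.
The filler 'who' is interpreted as the object of the preposition 'to'. Wh-movement fronts it, leaving a gap right after 'to':
Priya asked who the technician will complain to ___ about the manuscript at the hearing.
'to' is word 8.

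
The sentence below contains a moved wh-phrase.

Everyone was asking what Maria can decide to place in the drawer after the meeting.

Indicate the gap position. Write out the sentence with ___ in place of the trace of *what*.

Everyone was asking what Maria can decide to place ___ in the drawer after the meeting.

In situ: Maria can decide to place what in the drawer after the meeting.
'what' functions as the direct object of 'place'. The gap is right after 'place'.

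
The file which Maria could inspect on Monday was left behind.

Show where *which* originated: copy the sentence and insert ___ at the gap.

The filler 'which' is interpreted as the direct object of 'inspect'. The gap is right after 'inspect'.

The file which Maria could inspect ___ on Monday was left behind.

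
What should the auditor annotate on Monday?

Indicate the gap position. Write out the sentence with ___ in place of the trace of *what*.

What should the auditor annotate ___ on Monday?

Pre-movement form: The auditor should annotate what on Monday.
'what' is the direct object of 'annotate'. The gap is right after 'annotate'.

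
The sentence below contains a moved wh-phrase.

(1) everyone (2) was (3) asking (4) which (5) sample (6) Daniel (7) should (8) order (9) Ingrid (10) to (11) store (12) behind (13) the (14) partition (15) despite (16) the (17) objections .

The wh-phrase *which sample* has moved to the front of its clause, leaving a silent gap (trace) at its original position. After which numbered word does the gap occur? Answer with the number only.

11

In situ: Daniel should order Ingrid to store which sample behind the partition despite the objections.
'which sample' functions as the direct object of 'store'. It moves to the left edge, and the trace sits right after 'store':
Everyone was asking which sample Daniel should order Ingrid to store ___ behind the partition despite the objections.
'store' is word 11.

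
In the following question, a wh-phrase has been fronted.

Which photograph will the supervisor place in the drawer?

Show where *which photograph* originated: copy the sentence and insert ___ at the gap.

Which photograph will the supervisor place ___ in the drawer?

Underlying clause: The supervisor will place which photograph in the drawer.
The filler 'which photograph' is interpreted as the direct object of 'place'. The gap is right after 'place'.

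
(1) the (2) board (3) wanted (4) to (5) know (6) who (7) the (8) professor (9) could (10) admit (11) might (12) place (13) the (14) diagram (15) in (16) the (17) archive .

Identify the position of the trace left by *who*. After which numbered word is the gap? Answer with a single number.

10

Before movement: The professor could admit who might place the diagram in the archive.
The filler 'who' is interpreted as the subject of the clause embedded under 'admit'. Fronting leaves a gap immediately after 'admit':
The board wanted to know who the professor could admit ___ might place the diagram in the archive.
'admit' is word 10.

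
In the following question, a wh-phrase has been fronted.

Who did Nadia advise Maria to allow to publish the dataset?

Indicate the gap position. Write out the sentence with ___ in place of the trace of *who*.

Before movement: Nadia did advise Maria to allow who to publish the dataset.
The filler 'who' is interpreted as the direct object of 'allow'. The gap is right after 'allow'.

Who did Nadia advise Maria to allow ___ to publish the dataset?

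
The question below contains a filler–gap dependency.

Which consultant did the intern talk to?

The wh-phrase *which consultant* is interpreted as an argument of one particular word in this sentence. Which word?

to

In situ: The intern did talk to which consultant.
'which consultant' functions as the object of the preposition 'to'. Wh-movement fronts it, leaving a gap right after 'to':
Which consultant did the intern talk to ___?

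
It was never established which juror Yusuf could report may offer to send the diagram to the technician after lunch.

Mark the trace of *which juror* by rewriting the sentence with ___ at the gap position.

Before movement: Yusuf could report which juror may offer to send the diagram to the technician after lunch.
'which juror' is the subject of the clause embedded under 'report'. The gap is right after 'report'.

It was never established which juror Yusuf could report ___ may offer to send the diagram to the technician after lunch.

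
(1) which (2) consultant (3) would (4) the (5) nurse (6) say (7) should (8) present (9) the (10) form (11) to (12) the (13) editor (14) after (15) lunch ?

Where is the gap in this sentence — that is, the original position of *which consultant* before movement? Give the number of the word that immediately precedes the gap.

Underlying clause: The nurse would say which consultant should present the form to the editor after lunch.
The filler 'which consultant' is interpreted as the subject of the clause embedded under 'say'. Fronting leaves a gap immediately after 'say':
Which consultant would the nurse say ___ should present the form to the editor after lunch?
'say' is word 6.

6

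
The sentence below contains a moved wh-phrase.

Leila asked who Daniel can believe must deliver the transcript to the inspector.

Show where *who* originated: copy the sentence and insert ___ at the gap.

Leila asked who Daniel can believe ___ must deliver the transcript to the inspector.

Before movement: Daniel can believe who must deliver the transcript to the inspector.
'who' is the subject of the clause embedded under 'believe'. The gap is right after 'believe'.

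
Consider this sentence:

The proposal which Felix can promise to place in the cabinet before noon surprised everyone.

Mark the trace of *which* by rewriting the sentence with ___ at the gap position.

'which' functions as the direct object of 'place'. The gap is right after 'place'.

The proposal which Felix can promise to place ___ in the cabinet before noon surprised everyone.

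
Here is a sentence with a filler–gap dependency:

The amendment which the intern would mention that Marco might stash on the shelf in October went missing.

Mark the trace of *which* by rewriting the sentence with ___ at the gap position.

The amendment which the intern would mention that Marco might stash ___ on the shelf in October went missing.

'which' functions as the direct object of 'stash'. The gap is right after 'stash'.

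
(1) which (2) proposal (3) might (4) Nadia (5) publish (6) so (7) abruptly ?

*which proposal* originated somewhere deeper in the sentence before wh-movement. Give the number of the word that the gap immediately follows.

5

Underlying clause: Nadia might publish which proposal so abruptly.
'which proposal' functions as the direct object of 'publish'. It moves to the left edge, and the trace sits right after 'publish':
Which proposal might Nadia publish ___ so abruptly?
'publish' is word 5.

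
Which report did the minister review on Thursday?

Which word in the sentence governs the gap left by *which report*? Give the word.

review

Before movement: The minister did review which report on Thursday.
The filler 'which report' is interpreted as the direct object of 'review'. It moves to the left edge, and the trace sits right after 'review':
Which report did the minister review ___ on Thursday?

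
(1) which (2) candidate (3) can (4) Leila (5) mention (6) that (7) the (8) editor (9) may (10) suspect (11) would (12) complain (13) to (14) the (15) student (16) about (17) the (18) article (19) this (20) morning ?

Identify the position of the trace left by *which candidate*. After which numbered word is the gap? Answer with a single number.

10

Underlying clause: Leila can mention that the editor may suspect which candidate would complain to the student about the article this morning.
The filler 'which candidate' is interpreted as the subject of the clause embedded under 'suspect'. Wh-movement fronts it, leaving a gap right after 'suspect':
Which candidate can Leila mention that the editor may suspect ___ would complain to the student about the article this morning?
'suspect' is word 10.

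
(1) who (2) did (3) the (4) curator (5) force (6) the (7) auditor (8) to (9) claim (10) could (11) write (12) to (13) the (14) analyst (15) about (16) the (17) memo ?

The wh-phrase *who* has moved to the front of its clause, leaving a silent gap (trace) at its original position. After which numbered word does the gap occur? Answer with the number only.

Before movement: The curator did force the auditor to claim who could write to the analyst about the memo.
'who' is the subject of the clause embedded under 'claim'. Fronting leaves a gap immediately after 'claim':
Who did the curator force the auditor to claim ___ could write to the analyst about the memo?
'claim' is word 9.

9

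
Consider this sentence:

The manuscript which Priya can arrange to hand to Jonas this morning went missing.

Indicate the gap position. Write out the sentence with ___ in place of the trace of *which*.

The manuscript which Priya can arrange to hand ___ to Jonas this morning went missing.

The filler 'which' is interpreted as the direct object of 'hand'. The gap is right after 'hand'.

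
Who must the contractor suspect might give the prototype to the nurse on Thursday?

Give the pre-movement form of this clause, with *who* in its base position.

The contractor must suspect who might give the prototype to the nurse on Thursday.

'who' is the subject of the clause embedded under 'suspect'. Fronting leaves a gap immediately after 'suspect':
Who must the contractor suspect ___ might give the prototype to the nurse on Thursday?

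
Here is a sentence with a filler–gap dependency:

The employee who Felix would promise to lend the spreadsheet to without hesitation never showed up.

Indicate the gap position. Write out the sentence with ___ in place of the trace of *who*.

The employee who Felix would promise to lend the spreadsheet to ___ without hesitation never showed up.

'who' is the object of the preposition 'to' (recipient of 'lend'). The gap is right after 'to'.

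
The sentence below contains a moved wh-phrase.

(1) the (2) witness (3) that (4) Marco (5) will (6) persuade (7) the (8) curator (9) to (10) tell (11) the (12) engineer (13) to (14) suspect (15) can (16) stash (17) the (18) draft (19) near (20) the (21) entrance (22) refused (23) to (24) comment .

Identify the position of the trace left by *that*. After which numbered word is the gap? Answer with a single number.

14

'that' is the subject of the clause embedded under 'suspect'. It moves to the left edge, and the trace sits right after 'suspect':
The witness that Marco will persuade the curator to tell the engineer to suspect ___ can stash the draft near the entrance refused to comment.
'suspect' is word 14.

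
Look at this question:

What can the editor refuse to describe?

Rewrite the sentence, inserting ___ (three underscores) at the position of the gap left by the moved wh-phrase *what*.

What can the editor refuse to describe ___?

In situ: The editor can refuse to describe what.
The filler 'what' is interpreted as the direct object of 'describe'. The gap is right after 'describe'.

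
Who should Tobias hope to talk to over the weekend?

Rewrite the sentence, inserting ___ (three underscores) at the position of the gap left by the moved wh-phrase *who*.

In situ: Tobias should hope to talk to who over the weekend.
The filler 'who' is interpreted as the object of the preposition 'to'. The gap is right after 'to'.

Who should Tobias hope to talk to ___ over the weekend?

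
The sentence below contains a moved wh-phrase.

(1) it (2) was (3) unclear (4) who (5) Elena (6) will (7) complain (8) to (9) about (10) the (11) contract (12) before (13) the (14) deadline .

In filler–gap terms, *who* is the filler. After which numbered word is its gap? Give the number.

Pre-movement form: Elena will complain to who about the contract before the deadline.
'who' is the object of the preposition 'to'. Fronting leaves a gap immediately after 'to':
It was unclear who Elena will complain to ___ about the contract before the deadline.
'to' is word 8.

8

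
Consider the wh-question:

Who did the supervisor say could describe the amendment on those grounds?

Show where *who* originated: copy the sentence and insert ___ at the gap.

Pre-movement form: The supervisor did say who could describe the amendment on those grounds.
'who' functions as the subject of the clause embedded under 'say'. The gap is right after 'say'.

Who did the supervisor say ___ could describe the amendment on those grounds?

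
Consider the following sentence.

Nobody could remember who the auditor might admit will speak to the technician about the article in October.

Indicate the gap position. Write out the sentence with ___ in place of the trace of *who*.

Underlying clause: The auditor might admit who will speak to the technician about the article in October.
The filler 'who' is interpreted as the subject of the clause embedded under 'admit'. The gap is right after 'admit'.

Nobody could remember who the auditor might admit ___ will speak to the technician about the article in October.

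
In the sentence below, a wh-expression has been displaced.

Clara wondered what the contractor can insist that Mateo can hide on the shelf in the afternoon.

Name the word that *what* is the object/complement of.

hide

In situ: The contractor can insist that Mateo can hide what on the shelf in the afternoon.
The filler 'what' is interpreted as the direct object of 'hide'. It moves to the left edge, and the trace sits right after 'hide':
Clara wondered what the contractor can insist that Mateo can hide ___ on the shelf in the afternoon.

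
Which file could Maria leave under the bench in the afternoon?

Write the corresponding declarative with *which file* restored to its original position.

Maria could leave which file under the bench in the afternoon.

The filler 'which file' is interpreted as the direct object of 'leave'. Wh-movement fronts it, leaving a gap right after 'leave':
Which file could Maria leave ___ under the bench in the afternoon?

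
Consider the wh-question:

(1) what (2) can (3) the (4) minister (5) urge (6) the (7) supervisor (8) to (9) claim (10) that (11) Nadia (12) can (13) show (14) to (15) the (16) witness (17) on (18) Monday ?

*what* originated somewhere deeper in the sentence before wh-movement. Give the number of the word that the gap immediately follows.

13

Before movement: The minister can urge the supervisor to claim that Nadia can show what to the witness on Monday.
'what' functions as the direct object of 'show'. Wh-movement fronts it, leaving a gap right after 'show':
What can the minister urge the supervisor to claim that Nadia can show ___ to the witness on Monday?
'show' is word 13.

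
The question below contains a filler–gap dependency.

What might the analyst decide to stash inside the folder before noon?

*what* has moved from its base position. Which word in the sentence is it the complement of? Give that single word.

stash

Pre-movement form: The analyst might decide to stash what inside the folder before noon.
'what' functions as the direct object of 'stash'. Fronting leaves a gap immediately after 'stash':
What might the analyst decide to stash ___ inside the folder before noon?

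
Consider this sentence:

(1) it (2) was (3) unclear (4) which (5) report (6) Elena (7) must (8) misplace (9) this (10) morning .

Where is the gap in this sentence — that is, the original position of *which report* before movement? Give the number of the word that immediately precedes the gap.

In situ: Elena must misplace which report this morning.
'which report' functions as the direct object of 'misplace'. Wh-movement fronts it, leaving a gap right after 'misplace':
It was unclear which report Elena must misplace ___ this morning.
'misplace' is word 8.

8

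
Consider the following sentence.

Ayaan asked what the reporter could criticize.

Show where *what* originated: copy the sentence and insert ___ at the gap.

Ayaan asked what the reporter could criticize ___.

Underlying clause: The reporter could criticize what.
The filler 'what' is interpreted as the direct object of 'criticize'. The gap is right after 'criticize'.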